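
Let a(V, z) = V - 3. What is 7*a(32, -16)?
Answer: 203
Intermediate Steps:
a(V, z) = -3 + V
7*a(32, -16) = 7*(-3 + 32) = 7*29 = 203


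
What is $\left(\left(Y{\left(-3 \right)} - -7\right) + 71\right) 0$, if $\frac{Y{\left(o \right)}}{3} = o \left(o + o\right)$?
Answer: $0$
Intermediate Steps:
$Y{\left(o \right)} = 6 o^{2}$ ($Y{\left(o \right)} = 3 o \left(o + o\right) = 3 o 2 o = 3 \cdot 2 o^{2} = 6 o^{2}$)
$\left(\left(Y{\left(-3 \right)} - -7\right) + 71\right) 0 = \left(\left(6 \left(-3\right)^{2} - -7\right) + 71\right) 0 = \left(\left(6 \cdot 9 + 7\right) + 71\right) 0 = \left(\left(54 + 7\right) + 71\right) 0 = \left(61 + 71\right) 0 = 132 \cdot 0 = 0$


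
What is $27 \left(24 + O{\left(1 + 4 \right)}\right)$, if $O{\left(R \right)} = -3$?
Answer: $567$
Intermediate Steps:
$27 \left(24 + O{\left(1 + 4 \right)}\right) = 27 \left(24 - 3\right) = 27 \cdot 21 = 567$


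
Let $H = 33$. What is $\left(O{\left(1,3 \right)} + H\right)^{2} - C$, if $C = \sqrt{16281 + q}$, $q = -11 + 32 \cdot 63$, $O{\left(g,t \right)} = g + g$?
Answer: $1225 - \sqrt{18286} \approx 1089.8$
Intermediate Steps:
$O{\left(g,t \right)} = 2 g$
$q = 2005$ ($q = -11 + 2016 = 2005$)
$C = \sqrt{18286}$ ($C = \sqrt{16281 + 2005} = \sqrt{18286} \approx 135.23$)
$\left(O{\left(1,3 \right)} + H\right)^{2} - C = \left(2 \cdot 1 + 33\right)^{2} - \sqrt{18286} = \left(2 + 33\right)^{2} - \sqrt{18286} = 35^{2} - \sqrt{18286} = 1225 - \sqrt{18286}$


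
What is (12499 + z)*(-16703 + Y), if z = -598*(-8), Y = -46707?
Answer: -1095915030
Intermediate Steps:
z = 4784
(12499 + z)*(-16703 + Y) = (12499 + 4784)*(-16703 - 46707) = 17283*(-63410) = -1095915030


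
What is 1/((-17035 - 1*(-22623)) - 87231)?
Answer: -1/81643 ≈ -1.2248e-5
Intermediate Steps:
1/((-17035 - 1*(-22623)) - 87231) = 1/((-17035 + 22623) - 87231) = 1/(5588 - 87231) = 1/(-81643) = -1/81643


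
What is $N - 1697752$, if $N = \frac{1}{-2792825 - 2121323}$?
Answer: $- \frac{8343004595297}{4914148} \approx -1.6978 \cdot 10^{6}$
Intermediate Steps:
$N = - \frac{1}{4914148}$ ($N = \frac{1}{-4914148} = - \frac{1}{4914148} \approx -2.0349 \cdot 10^{-7}$)
$N - 1697752 = - \frac{1}{4914148} - 1697752 = - \frac{8343004595297}{4914148}$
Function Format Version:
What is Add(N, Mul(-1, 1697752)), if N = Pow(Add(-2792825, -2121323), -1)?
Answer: Rational(-8343004595297, 4914148) ≈ -1.6978e+6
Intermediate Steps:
N = Rational(-1, 4914148) (N = Pow(-4914148, -1) = Rational(-1, 4914148) ≈ -2.0349e-7)
Add(N, Mul(-1, 1697752)) = Add(Rational(-1, 4914148), Mul(-1, 1697752)) = Add(Rational(-1, 4914148), -1697752) = Rational(-8343004595297, 4914148)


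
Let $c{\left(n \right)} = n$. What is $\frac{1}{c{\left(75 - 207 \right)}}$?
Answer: $- \frac{1}{132} \approx -0.0075758$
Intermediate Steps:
$\frac{1}{c{\left(75 - 207 \right)}} = \frac{1}{75 - 207} = \frac{1}{-132} = - \frac{1}{132}$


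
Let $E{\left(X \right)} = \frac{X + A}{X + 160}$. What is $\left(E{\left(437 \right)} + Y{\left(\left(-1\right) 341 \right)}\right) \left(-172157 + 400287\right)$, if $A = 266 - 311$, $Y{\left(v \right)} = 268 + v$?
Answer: $- \frac{9852706570}{597} \approx -1.6504 \cdot 10^{7}$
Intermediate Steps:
$A = -45$
$E{\left(X \right)} = \frac{-45 + X}{160 + X}$ ($E{\left(X \right)} = \frac{X - 45}{X + 160} = \frac{-45 + X}{160 + X}$)
$\left(E{\left(437 \right)} + Y{\left(\left(-1\right) 341 \right)}\right) \left(-172157 + 400287\right) = \left(\frac{-45 + 437}{160 + 437} + \left(268 - 341\right)\right) \left(-172157 + 400287\right) = \left(\frac{1}{597} \cdot 392 + \left(268 - 341\right)\right) 228130 = \left(\frac{1}{597} \cdot 392 - 73\right) 228130 = \left(\frac{392}{597} - 73\right) 228130 = \left(- \frac{43189}{597}\right) 228130 = - \frac{9852706570}{597}$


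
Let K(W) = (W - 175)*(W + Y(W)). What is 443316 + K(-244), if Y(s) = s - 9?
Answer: 651559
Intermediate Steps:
Y(s) = -9 + s
K(W) = (-175 + W)*(-9 + 2*W) (K(W) = (W - 175)*(W + (-9 + W)) = (-175 + W)*(-9 + 2*W))
443316 + K(-244) = 443316 + (1575 - 359*(-244) + 2*(-244)²) = 443316 + (1575 + 87596 + 2*59536) = 443316 + (1575 + 87596 + 119072) = 443316 + 208243 = 651559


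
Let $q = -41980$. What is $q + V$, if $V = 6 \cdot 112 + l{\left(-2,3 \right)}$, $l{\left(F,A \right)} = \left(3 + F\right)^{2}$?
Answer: $-41307$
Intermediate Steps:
$V = 673$ ($V = 6 \cdot 112 + \left(3 - 2\right)^{2} = 672 + 1^{2} = 672 + 1 = 673$)
$q + V = -41980 + 673 = -41307$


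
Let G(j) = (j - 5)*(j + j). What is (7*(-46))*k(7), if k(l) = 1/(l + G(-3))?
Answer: -322/55 ≈ -5.8545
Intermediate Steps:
G(j) = 2*j*(-5 + j) (G(j) = (-5 + j)*(2*j) = 2*j*(-5 + j))
k(l) = 1/(48 + l) (k(l) = 1/(l + 2*(-3)*(-5 - 3)) = 1/(l + 2*(-3)*(-8)) = 1/(l + 48) = 1/(48 + l))
(7*(-46))*k(7) = (7*(-46))/(48 + 7) = -322/55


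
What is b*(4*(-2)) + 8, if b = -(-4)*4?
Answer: -120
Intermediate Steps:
b = 16 (b = -1*(-16) = 16)
b*(4*(-2)) + 8 = 16*(4*(-2)) + 8 = 16*(-8) + 8 = -128 + 8 = -120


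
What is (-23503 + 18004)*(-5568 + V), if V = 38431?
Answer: -180713637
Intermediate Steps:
(-23503 + 18004)*(-5568 + V) = (-23503 + 18004)*(-5568 + 38431) = -5499*32863 = -180713637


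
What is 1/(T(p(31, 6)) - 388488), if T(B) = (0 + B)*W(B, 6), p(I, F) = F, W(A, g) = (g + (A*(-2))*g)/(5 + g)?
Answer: -1/388524 ≈ -2.5738e-6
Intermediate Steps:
W(A, g) = (g - 2*A*g)/(5 + g) (W(A, g) = (g + (-2*A)*g)/(5 + g) = (g - 2*A*g)/(5 + g))
T(B) = B*(6/11 - 12*B/11) (T(B) = (0 + B)*(6*(1 - 2*B)/(5 + 6)) = B*(6*(1 - 2*B)/11) = B*(6*(1/11)*(1 - 2*B)) = B*(6/11 - 12*B/11))
1/(T(p(31, 6)) - 388488) = 1/((6/11)*6*(1 - 2*6) - 388488) = 1/((6/11)*6*(1 - 12) - 388488) = 1/((6/11)*6*(-11) - 388488) = 1/(-36 - 388488) = 1/(-388524) = -1/388524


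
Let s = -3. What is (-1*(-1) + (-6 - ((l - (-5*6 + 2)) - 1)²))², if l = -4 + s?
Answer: 164025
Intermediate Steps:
l = -7 (l = -4 - 3 = -7)
(-1*(-1) + (-6 - ((l - (-5*6 + 2)) - 1)²))² = (-1*(-1) + (-6 - ((-7 - (-5*6 + 2)) - 1)²))² = (1 + (-6 - ((-7 - (-30 + 2)) - 1)²))² = (1 + (-6 - ((-7 - 1*(-28)) - 1)²))² = (1 + (-6 - ((-7 + 28) - 1)²))² = (1 + (-6 - (21 - 1)²))² = (1 + (-6 - 1*20²))² = (1 + (-6 - 1*400))² = (1 + (-6 - 400))² = (1 - 406)² = (-405)² = 164025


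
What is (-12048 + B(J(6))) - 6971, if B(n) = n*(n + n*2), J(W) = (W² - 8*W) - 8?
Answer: -17819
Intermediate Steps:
J(W) = -8 + W² - 8*W
B(n) = 3*n² (B(n) = n*(n + 2*n) = n*(3*n) = 3*n²)
(-12048 + B(J(6))) - 6971 = (-12048 + 3*(-8 + 6² - 8*6)²) - 6971 = (-12048 + 3*(-8 + 36 - 48)²) - 6971 = (-12048 + 3*(-20)²) - 6971 = (-12048 + 3*400) - 6971 = (-12048 + 1200) - 6971 = -10848 - 6971 = -17819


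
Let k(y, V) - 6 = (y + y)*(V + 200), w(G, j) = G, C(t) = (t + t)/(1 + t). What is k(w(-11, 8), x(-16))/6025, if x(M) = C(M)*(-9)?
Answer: -19858/30125 ≈ -0.65919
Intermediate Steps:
C(t) = 2*t/(1 + t) (C(t) = (2*t)/(1 + t) = 2*t/(1 + t))
x(M) = -18*M/(1 + M) (x(M) = (2*M/(1 + M))*(-9) = -18*M/(1 + M))
k(y, V) = 6 + 2*y*(200 + V) (k(y, V) = 6 + (y + y)*(V + 200) = 6 + (2*y)*(200 + V) = 6 + 2*y*(200 + V))
k(w(-11, 8), x(-16))/6025 = (6 + 400*(-11) + 2*(-18*(-16)/(1 - 16))*(-11))/6025 = (6 - 4400 + 2*(-18*(-16)/(-15))*(-11))*(1/6025) = (6 - 4400 + 2*(-18*(-16)*(-1/15))*(-11))*(1/6025) = (6 - 4400 + 2*(-96/5)*(-11))*(1/6025) = (6 - 4400 + 2112/5)*(1/6025) = -19858/5*1/6025 = -19858/30125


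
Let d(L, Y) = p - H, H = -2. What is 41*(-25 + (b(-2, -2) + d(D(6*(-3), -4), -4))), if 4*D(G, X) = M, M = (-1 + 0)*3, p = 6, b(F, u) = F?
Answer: -779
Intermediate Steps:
M = -3 (M = -1*3 = -3)
D(G, X) = -3/4 (D(G, X) = (1/4)*(-3) = -3/4)
d(L, Y) = 8 (d(L, Y) = 6 - 1*(-2) = 6 + 2 = 8)
41*(-25 + (b(-2, -2) + d(D(6*(-3), -4), -4))) = 41*(-25 + (-2 + 8)) = 41*(-25 + 6) = 41*(-19) = -779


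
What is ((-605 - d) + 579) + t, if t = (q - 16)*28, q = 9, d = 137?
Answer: -359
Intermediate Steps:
t = -196 (t = (9 - 16)*28 = -7*28 = -196)
((-605 - d) + 579) + t = ((-605 - 1*137) + 579) - 196 = ((-605 - 137) + 579) - 196 = (-742 + 579) - 196 = -163 - 196 = -359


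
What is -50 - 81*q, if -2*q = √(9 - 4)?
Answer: -50 + 81*√5/2 ≈ 40.561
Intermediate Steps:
q = -√5/2 (q = -√(9 - 4)/2 = -√5/2 ≈ -1.1180)
-50 - 81*q = -50 - (-81)*√5/2 = -50 + 81*√5/2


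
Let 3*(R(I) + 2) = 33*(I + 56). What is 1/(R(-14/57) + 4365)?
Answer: 57/283649 ≈ 0.00020095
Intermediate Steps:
R(I) = 614 + 11*I (R(I) = -2 + (33*(I + 56))/3 = -2 + (33*(56 + I))/3 = -2 + (1848 + 33*I)/3 = -2 + (616 + 11*I) = 614 + 11*I)
1/(R(-14/57) + 4365) = 1/((614 + 11*(-14/57)) + 4365) = 1/((614 - 154/57) + 4365) = 1/(34844/57 + 4365) = 1/(283649/57) = 57/283649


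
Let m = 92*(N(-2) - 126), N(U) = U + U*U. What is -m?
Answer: 11408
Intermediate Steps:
N(U) = U + U²
m = -11408 (m = 92*(-2*(1 - 2) - 126) = 92*(-2*(-1) - 126) = 92*(2 - 126) = 92*(-124) = -11408)
-m = -1*(-11408) = 11408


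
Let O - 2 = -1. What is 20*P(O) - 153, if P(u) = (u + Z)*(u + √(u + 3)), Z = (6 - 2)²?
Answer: 867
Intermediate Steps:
O = 1 (O = 2 - 1 = 1)
Z = 16 (Z = 4² = 16)
P(u) = (16 + u)*(u + √(3 + u)) (P(u) = (u + 16)*(u + √(u + 3)) = (16 + u)*(u + √(3 + u)))
20*P(O) - 153 = 20*(1² + 16*1 + 16*√(3 + 1) + 1*√(3 + 1)) - 153 = 20*(1 + 16 + 16*√4 + 1*√4) - 153 = 20*(1 + 16 + 16*2 + 1*2) - 153 = 20*(1 + 16 + 32 + 2) - 153 = 20*51 - 153 = 1020 - 153 = 867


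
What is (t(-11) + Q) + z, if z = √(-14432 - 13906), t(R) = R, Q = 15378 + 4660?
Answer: 20027 + I*√28338 ≈ 20027.0 + 168.34*I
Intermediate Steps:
Q = 20038
z = I*√28338 (z = √(-28338) = I*√28338 ≈ 168.34*I)
(t(-11) + Q) + z = (-11 + 20038) + I*√28338 = 20027 + I*√28338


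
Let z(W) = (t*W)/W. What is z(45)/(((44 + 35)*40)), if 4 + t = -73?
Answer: -77/3160 ≈ -0.024367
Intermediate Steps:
t = -77 (t = -4 - 73 = -77)
z(W) = -77 (z(W) = (-77*W)/W = -77)
z(45)/(((44 + 35)*40)) = -77*1/(40*(44 + 35)) = -77/(79*40) = -77/3160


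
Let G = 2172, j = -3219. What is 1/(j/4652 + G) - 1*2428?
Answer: -24525041248/10100925 ≈ -2428.0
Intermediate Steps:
1/(j/4652 + G) - 1*2428 = 1/(-3219/4652 + 2172) - 1*2428 = 1/(-3219*1/4652 + 2172) - 2428 = 1/(-3219/4652 + 2172) - 2428 = 1/(10100925/4652) - 2428 = 4652/10100925 - 2428 = -24525041248/10100925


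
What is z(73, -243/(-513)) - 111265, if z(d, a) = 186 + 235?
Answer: -110844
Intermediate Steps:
z(d, a) = 421
z(73, -243/(-513)) - 111265 = 421 - 111265 = -110844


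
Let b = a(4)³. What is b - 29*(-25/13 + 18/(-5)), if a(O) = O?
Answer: 14571/65 ≈ 224.17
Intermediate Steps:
b = 64 (b = 4³ = 64)
b - 29*(-25/13 + 18/(-5)) = 64 - 29*(-25/13 + 18/(-5)) = 64 - 29*(-25*1/13 + 18*(-⅕)) = 64 - 29*(-25/13 - 18/5) = 64 - 29*(-359/65) = 64 + 10411/65 = 14571/65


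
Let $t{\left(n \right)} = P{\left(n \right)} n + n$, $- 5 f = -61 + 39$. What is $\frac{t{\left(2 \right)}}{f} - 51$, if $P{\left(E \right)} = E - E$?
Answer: $- \frac{556}{11} \approx -50.545$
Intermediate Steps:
$P{\left(E \right)} = 0$
$f = \frac{22}{5}$ ($f = - \frac{-61 + 39}{5} = \left(- \frac{1}{5}\right) \left(-22\right) = \frac{22}{5} \approx 4.4$)
$t{\left(n \right)} = n$ ($t{\left(n \right)} = 0 n + n = 0 + n = n$)
$\frac{t{\left(2 \right)}}{f} - 51 = \frac{1}{\frac{22}{5}} \cdot 2 - 51 = \frac{5}{22} \cdot 2 - 51 = \frac{5}{11} - 51 = - \frac{556}{11}$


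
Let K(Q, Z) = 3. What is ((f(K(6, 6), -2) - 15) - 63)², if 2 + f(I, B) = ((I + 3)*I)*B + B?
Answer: 13924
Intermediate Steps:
f(I, B) = -2 + B + B*I*(3 + I) (f(I, B) = -2 + (((I + 3)*I)*B + B) = -2 + (((3 + I)*I)*B + B) = -2 + ((I*(3 + I))*B + B) = -2 + (B*I*(3 + I) + B) = -2 + (B + B*I*(3 + I)) = -2 + B + B*I*(3 + I))
((f(K(6, 6), -2) - 15) - 63)² = (((-2 - 2 - 2*3² + 3*(-2)*3) - 15) - 63)² = (((-2 - 2 - 2*9 - 18) - 15) - 63)² = (((-2 - 2 - 18 - 18) - 15) - 63)² = ((-40 - 15) - 63)² = (-55 - 63)² = (-118)² = 13924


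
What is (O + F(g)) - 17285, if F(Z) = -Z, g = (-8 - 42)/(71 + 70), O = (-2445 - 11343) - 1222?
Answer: -4553545/141 ≈ -32295.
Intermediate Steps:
O = -15010 (O = -13788 - 1222 = -15010)
g = -50/141 ≈ -0.35461
(O + F(g)) - 17285 = (-15010 - 1*(-50/141)) - 17285 = (-15010 + 50/141) - 17285 = -2116360/141 - 17285 = -4553545/141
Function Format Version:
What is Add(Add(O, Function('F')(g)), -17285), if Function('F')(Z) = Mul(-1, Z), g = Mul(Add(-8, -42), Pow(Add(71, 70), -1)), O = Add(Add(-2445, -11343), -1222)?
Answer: Rational(-4553545, 141) ≈ -32295.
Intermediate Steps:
O = -15010 (O = Add(-13788, -1222) = -15010)
g = Rational(-50, 141) (g = Mul(-50, Pow(141, -1)) = Mul(-50, Rational(1, 141)) = Rational(-50, 141) ≈ -0.35461)
Add(Add(O, Function('F')(g)), -17285) = Add(Add(-15010, Mul(-1, Rational(-50, 141))), -17285) = Add(Add(-15010, Rational(50, 141)), -17285) = Add(Rational(-2116360, 141), -17285) = Rational(-4553545, 141)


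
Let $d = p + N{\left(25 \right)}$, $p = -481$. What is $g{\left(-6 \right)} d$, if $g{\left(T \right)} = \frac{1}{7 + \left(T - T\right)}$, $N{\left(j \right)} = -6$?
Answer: $- \frac{487}{7} \approx -69.571$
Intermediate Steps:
$g{\left(T \right)} = \frac{1}{7}$ ($g{\left(T \right)} = \frac{1}{7 + 0} = \frac{1}{7}$)
$d = -487$ ($d = -481 - 6 = -487$)
$g{\left(-6 \right)} d = \frac{1}{7} \left(-487\right) = - \frac{487}{7}$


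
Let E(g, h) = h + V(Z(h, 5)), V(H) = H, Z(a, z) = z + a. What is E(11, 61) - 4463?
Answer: -4336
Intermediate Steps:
Z(a, z) = a + z
E(g, h) = 5 + 2*h (E(g, h) = h + (h + 5) = h + (5 + h) = 5 + 2*h)
E(11, 61) - 4463 = (5 + 2*61) - 4463 = (5 + 122) - 4463 = 127 - 4463 = -4336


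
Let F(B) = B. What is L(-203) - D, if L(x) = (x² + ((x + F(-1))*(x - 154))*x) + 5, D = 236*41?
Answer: -14752546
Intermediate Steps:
D = 9676
L(x) = 5 + x² + x*(-1 + x)*(-154 + x) (L(x) = (x² + ((x - 1)*(x - 154))*x) + 5 = (x² + ((-1 + x)*(-154 + x))*x) + 5 = (x² + x*(-1 + x)*(-154 + x)) + 5 = 5 + x² + x*(-1 + x)*(-154 + x))
L(-203) - D = (5 + (-203)³ - 154*(-203)² + 154*(-203)) - 1*9676 = (5 - 8365427 - 154*41209 - 31262) - 9676 = (5 - 8365427 - 6346186 - 31262) - 9676 = -14742870 - 9676 = -14752546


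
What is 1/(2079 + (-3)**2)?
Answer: 1/2088 ≈ 0.00047893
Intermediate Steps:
1/(2079 + (-3)**2) = 1/(2079 + 9) = 1/2088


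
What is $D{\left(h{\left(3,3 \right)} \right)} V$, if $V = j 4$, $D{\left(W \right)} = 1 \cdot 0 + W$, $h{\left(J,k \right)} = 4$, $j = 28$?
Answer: $448$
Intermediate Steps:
$D{\left(W \right)} = W$ ($D{\left(W \right)} = 0 + W = W$)
$V = 112$ ($V = 28 \cdot 4 = 112$)
$D{\left(h{\left(3,3 \right)} \right)} V = 4 \cdot 112 = 448$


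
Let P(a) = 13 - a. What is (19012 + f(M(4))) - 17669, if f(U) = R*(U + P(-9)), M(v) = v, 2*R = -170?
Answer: -867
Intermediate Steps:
R = -85 (R = (½)*(-170) = -85)
f(U) = -1870 - 85*U (f(U) = -85*(U + (13 - 1*(-9))) = -85*(U + (13 + 9)) = -85*(U + 22) = -85*(22 + U) = -1870 - 85*U)
(19012 + f(M(4))) - 17669 = (19012 + (-1870 - 85*4)) - 17669 = (19012 + (-1870 - 340)) - 17669 = (19012 - 2210) - 17669 = 16802 - 17669 = -867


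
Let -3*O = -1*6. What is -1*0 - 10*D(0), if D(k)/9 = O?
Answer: -180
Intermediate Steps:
O = 2 (O = -(-1)*6/3 = -⅓*(-6) = 2)
D(k) = 18 (D(k) = 9*2 = 18)
-1*0 - 10*D(0) = -1*0 - 10*18 = 0 - 180 = -180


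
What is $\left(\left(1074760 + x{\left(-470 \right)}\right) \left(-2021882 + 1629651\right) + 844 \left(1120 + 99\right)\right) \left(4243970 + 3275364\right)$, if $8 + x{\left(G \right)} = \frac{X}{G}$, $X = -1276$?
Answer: $- \frac{744899105295927347492}{235} \approx -3.1698 \cdot 10^{18}$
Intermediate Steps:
$x{\left(G \right)} = -8 - \frac{1276}{G}$
$\left(\left(1074760 + x{\left(-470 \right)}\right) \left(-2021882 + 1629651\right) + 844 \left(1120 + 99\right)\right) \left(4243970 + 3275364\right) = \left(\left(1074760 - \left(8 + \frac{1276}{-470}\right)\right) \left(-2021882 + 1629651\right) + 844 \left(1120 + 99\right)\right) \left(4243970 + 3275364\right) = \left(\left(1074760 - \frac{1242}{235}\right) \left(-392231\right) + 844 \cdot 1219\right) 7519334 = \left(\left(1074760 + \left(-8 + \frac{638}{235}\right)\right) \left(-392231\right) + 1028836\right) 7519334 = \left(\left(1074760 - \frac{1242}{235}\right) \left(-392231\right) + 1028836\right) 7519334 = \left(\frac{252567358}{235} \left(-392231\right) + 1028836\right) 7519334 = \left(- \frac{99064747395698}{235} + 1028836\right) 7519334 = \left(- \frac{99064505619238}{235}\right) 7519334 = - \frac{744899105295927347492}{235}$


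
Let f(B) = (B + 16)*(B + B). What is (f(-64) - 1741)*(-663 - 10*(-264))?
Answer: 8704731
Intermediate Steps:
f(B) = 2*B*(16 + B) (f(B) = (16 + B)*(2*B) = 2*B*(16 + B))
(f(-64) - 1741)*(-663 - 10*(-264)) = (2*(-64)*(16 - 64) - 1741)*(-663 - 10*(-264)) = (2*(-64)*(-48) - 1741)*(-663 + 2640) = (6144 - 1741)*1977 = 4403*1977 = 8704731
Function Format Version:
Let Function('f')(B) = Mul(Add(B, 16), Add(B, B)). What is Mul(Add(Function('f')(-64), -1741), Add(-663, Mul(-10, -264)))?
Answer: 8704731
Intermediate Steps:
Function('f')(B) = Mul(2, B, Add(16, B)) (Function('f')(B) = Mul(Add(16, B), Mul(2, B)) = Mul(2, B, Add(16, B)))
Mul(Add(Function('f')(-64), -1741), Add(-663, Mul(-10, -264))) = Mul(Add(Mul(2, -64, Add(16, -64)), -1741), Add(-663, Mul(-10, -264))) = Mul(Add(Mul(2, -64, -48), -1741), Add(-663, 2640)) = Mul(Add(6144, -1741), 1977) = Mul(4403, 1977) = 8704731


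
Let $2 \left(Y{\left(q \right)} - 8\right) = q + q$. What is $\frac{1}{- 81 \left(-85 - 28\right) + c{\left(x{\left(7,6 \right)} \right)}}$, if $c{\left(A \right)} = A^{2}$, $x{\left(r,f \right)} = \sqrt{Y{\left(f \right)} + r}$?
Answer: $\frac{1}{9174} \approx 0.000109$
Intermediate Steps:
$Y{\left(q \right)} = 8 + q$ ($Y{\left(q \right)} = 8 + \frac{q + q}{2} = 8 + \frac{2 q}{2} = 8 + q$)
$x{\left(r,f \right)} = \sqrt{8 + f + r}$ ($x{\left(r,f \right)} = \sqrt{\left(8 + f\right) + r} = \sqrt{8 + f + r}$)
$\frac{1}{- 81 \left(-85 - 28\right) + c{\left(x{\left(7,6 \right)} \right)}} = \frac{1}{- 81 \left(-85 - 28\right) + \left(\sqrt{8 + 6 + 7}\right)^{2}} = \frac{1}{\left(-81\right) \left(-113\right) + \left(\sqrt{21}\right)^{2}} = \frac{1}{9153 + 21} = \frac{1}{9174}$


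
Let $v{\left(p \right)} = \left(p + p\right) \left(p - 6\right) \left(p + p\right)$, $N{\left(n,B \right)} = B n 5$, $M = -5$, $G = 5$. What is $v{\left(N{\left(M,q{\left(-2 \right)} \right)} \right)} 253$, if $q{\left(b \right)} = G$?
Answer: $-2071437500$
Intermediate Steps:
$q{\left(b \right)} = 5$
$N{\left(n,B \right)} = 5 B n$
$v{\left(p \right)} = 4 p^{2} \left(-6 + p\right)$ ($v{\left(p \right)} = 2 p \left(-6 + p\right) 2 p = 4 p^{2} \left(-6 + p\right)$)
$v{\left(N{\left(M,q{\left(-2 \right)} \right)} \right)} 253 = 4 \left(5 \cdot 5 \left(-5\right)\right)^{2} \left(-6 + 5 \cdot 5 \left(-5\right)\right) 253 = 4 \left(-125\right)^{2} \left(-6 - 125\right) 253 = 4 \cdot 15625 \left(-131\right) 253 = \left(-8187500\right) 253 = -2071437500$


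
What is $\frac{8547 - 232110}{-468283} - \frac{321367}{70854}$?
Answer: $- \frac{134650370059}{33179723682} \approx -4.0582$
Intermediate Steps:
$\frac{8547 - 232110}{-468283} - \frac{321367}{70854} = \left(-223563\right) \left(- \frac{1}{468283}\right) - \frac{321367}{70854} = \frac{223563}{468283} - \frac{321367}{70854} = - \frac{134650370059}{33179723682}$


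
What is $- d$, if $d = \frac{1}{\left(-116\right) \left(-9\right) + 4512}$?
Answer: $- \frac{1}{5556} \approx -0.00017999$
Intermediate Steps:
$d = \frac{1}{5556}$ ($d = \frac{1}{1044 + 4512} = \frac{1}{5556} \approx 0.00017999$)
$- d = \left(-1\right) \frac{1}{5556} = - \frac{1}{5556}$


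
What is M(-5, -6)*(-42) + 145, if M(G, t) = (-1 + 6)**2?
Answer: -905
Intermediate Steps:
M(G, t) = 25 (M(G, t) = 5**2 = 25)
M(-5, -6)*(-42) + 145 = 25*(-42) + 145 = -1050 + 145 = -905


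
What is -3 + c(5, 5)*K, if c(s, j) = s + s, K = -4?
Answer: -43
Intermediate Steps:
c(s, j) = 2*s
-3 + c(5, 5)*K = -3 + (2*5)*(-4) = -3 + 10*(-4) = -3 - 40 = -43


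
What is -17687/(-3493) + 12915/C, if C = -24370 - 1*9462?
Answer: 553274489/118175176 ≈ 4.6818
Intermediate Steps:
C = -33832 (C = -24370 - 9462 = -33832)
-17687/(-3493) + 12915/C = -17687/(-3493) + 12915/(-33832) = -17687*(-1/3493) + 12915*(-1/33832) = 17687/3493 - 12915/33832 = 553274489/118175176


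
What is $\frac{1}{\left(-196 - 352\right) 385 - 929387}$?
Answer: $- \frac{1}{1140367} \approx -8.7691 \cdot 10^{-7}$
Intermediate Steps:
$\frac{1}{\left(-196 - 352\right) 385 - 929387} = \frac{1}{\left(-548\right) 385 - 929387} = \frac{1}{-210980 - 929387} = \frac{1}{-1140367} = - \frac{1}{1140367}$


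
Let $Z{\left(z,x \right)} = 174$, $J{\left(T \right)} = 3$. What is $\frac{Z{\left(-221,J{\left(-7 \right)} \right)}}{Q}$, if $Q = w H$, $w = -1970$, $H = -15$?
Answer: $\frac{29}{4925} \approx 0.0058883$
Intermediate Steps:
$Q = 29550$ ($Q = \left(-1970\right) \left(-15\right) = 29550$)
$\frac{Z{\left(-221,J{\left(-7 \right)} \right)}}{Q} = \frac{174}{29550} = 174 \cdot \frac{1}{29550} = \frac{29}{4925}$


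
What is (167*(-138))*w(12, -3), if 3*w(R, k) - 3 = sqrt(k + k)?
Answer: -23046 - 7682*I*sqrt(6) ≈ -23046.0 - 18817.0*I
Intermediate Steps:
w(R, k) = 1 + sqrt(2)*sqrt(k)/3 (w(R, k) = 1 + sqrt(k + k)/3 = 1 + sqrt(2*k)/3 = 1 + (sqrt(2)*sqrt(k))/3 = 1 + sqrt(2)*sqrt(k)/3)
(167*(-138))*w(12, -3) = (167*(-138))*(1 + sqrt(2)*sqrt(-3)/3) = -23046*(1 + sqrt(2)*(I*sqrt(3))/3) = -23046*(1 + I*sqrt(6)/3) = -23046 - 7682*I*sqrt(6)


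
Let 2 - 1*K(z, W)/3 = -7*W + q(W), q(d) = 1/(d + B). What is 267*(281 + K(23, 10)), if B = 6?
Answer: 2122383/16 ≈ 1.3265e+5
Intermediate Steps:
q(d) = 1/(6 + d) (q(d) = 1/(d + 6) = 1/(6 + d))
K(z, W) = 6 - 3/(6 + W) + 21*W (K(z, W) = 6 - 3*(-7*W + 1/(6 + W)) = 6 - 3*(1/(6 + W) - 7*W) = 6 + (-3/(6 + W) + 21*W) = 6 - 3/(6 + W) + 21*W)
267*(281 + K(23, 10)) = 267*(281 + 3*(11 + 7*10² + 44*10)/(6 + 10)) = 267*(281 + 3*(11 + 7*100 + 440)/16) = 267*(281 + 3*(1/16)*(11 + 700 + 440)) = 267*(281 + 3*(1/16)*1151) = 267*(281 + 3453/16) = 267*(7949/16) = 2122383/16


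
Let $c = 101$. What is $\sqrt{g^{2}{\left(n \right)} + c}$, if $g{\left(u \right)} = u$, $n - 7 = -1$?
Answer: $\sqrt{137} \approx 11.705$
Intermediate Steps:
$n = 6$ ($n = 7 - 1 = 6$)
$\sqrt{g^{2}{\left(n \right)} + c} = \sqrt{6^{2} + 101} = \sqrt{36 + 101} = \sqrt{137}$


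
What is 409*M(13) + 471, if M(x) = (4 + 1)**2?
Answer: 10696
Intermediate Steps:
M(x) = 25 (M(x) = 5**2 = 25)
409*M(13) + 471 = 409*25 + 471 = 10225 + 471 = 10696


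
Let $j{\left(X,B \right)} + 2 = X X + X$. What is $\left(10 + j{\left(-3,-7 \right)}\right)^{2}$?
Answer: $196$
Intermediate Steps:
$j{\left(X,B \right)} = -2 + X + X^{2}$ ($j{\left(X,B \right)} = -2 + \left(X X + X\right) = -2 + \left(X^{2} + X\right) = -2 + \left(X + X^{2}\right) = -2 + X + X^{2}$)
$\left(10 + j{\left(-3,-7 \right)}\right)^{2} = \left(10 - \left(5 - 9\right)\right)^{2} = \left(10 - -4\right)^{2} = \left(10 + 4\right)^{2} = 14^{2} = 196$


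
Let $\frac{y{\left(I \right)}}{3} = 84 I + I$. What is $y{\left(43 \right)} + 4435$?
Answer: $15400$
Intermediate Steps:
$y{\left(I \right)} = 255 I$ ($y{\left(I \right)} = 3 \left(84 I + I\right) = 3 \cdot 85 I = 255 I$)
$y{\left(43 \right)} + 4435 = 255 \cdot 43 + 4435 = 10965 + 4435 = 15400$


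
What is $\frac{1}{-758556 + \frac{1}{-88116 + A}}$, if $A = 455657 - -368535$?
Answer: $- \frac{736076}{558354866255} \approx -1.3183 \cdot 10^{-6}$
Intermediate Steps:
$A = 824192$ ($A = 455657 + 368535 = 824192$)
$\frac{1}{-758556 + \frac{1}{-88116 + A}} = \frac{1}{-758556 + \frac{1}{-88116 + 824192}} = \frac{1}{-758556 + \frac{1}{736076}} = \frac{1}{- \frac{558354866255}{736076}} = - \frac{736076}{558354866255}$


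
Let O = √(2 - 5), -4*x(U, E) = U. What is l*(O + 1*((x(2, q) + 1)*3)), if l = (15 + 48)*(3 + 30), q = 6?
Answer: 6237/2 + 2079*I*√3 ≈ 3118.5 + 3600.9*I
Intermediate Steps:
x(U, E) = -U/4
l = 2079 (l = 63*33 = 2079)
O = I*√3 (O = √(-3) = I*√3 ≈ 1.732*I)
l*(O + 1*((x(2, q) + 1)*3)) = 2079*(I*√3 + 1*((-¼*2 + 1)*3)) = 2079*(I*√3 + 1*((-½ + 1)*3)) = 2079*(I*√3 + 1*((½)*3)) = 2079*(I*√3 + 1*(3/2)) = 2079*(I*√3 + 3/2) = 2079*(3/2 + I*√3) = 6237/2 + 2079*I*√3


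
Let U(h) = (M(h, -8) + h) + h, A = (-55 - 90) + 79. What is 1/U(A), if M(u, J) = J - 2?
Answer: -1/142 ≈ -0.0070423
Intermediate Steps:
M(u, J) = -2 + J
A = -66 (A = -145 + 79 = -66)
U(h) = -10 + 2*h (U(h) = ((-2 - 8) + h) + h = (-10 + h) + h = -10 + 2*h)
1/U(A) = 1/(-10 + 2*(-66)) = 1/(-10 - 132) = 1/(-142) = -1/142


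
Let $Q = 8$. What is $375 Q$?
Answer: $3000$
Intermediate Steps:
$375 Q = 375 \cdot 8 = 3000$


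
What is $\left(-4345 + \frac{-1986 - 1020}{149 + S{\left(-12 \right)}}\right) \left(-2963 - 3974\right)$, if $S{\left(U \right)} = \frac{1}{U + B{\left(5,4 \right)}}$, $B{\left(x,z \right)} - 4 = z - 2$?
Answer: $\frac{27041265377}{893} \approx 3.0281 \cdot 10^{7}$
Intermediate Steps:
$B{\left(x,z \right)} = 2 + z$ ($B{\left(x,z \right)} = 4 + \left(z - 2\right) = 4 + \left(-2 + z\right) = 2 + z$)
$S{\left(U \right)} = \frac{1}{6 + U}$ ($S{\left(U \right)} = \frac{1}{U + \left(2 + 4\right)} = \frac{1}{U + 6} = \frac{1}{6 + U}$)
$\left(-4345 + \frac{-1986 - 1020}{149 + S{\left(-12 \right)}}\right) \left(-2963 - 3974\right) = \left(-4345 + \frac{-1986 - 1020}{149 + \frac{1}{6 - 12}}\right) \left(-2963 - 3974\right) = \left(-4345 - \frac{3006}{149 + \frac{1}{-6}}\right) \left(-6937\right) = \left(-4345 - \frac{3006}{149 - \frac{1}{6}}\right) \left(-6937\right) = \left(-4345 - \frac{3006}{\frac{893}{6}}\right) \left(-6937\right) = \left(-4345 - \frac{18036}{893}\right) \left(-6937\right) = \left(- \frac{3898121}{893}\right) \left(-6937\right) = \frac{27041265377}{893}$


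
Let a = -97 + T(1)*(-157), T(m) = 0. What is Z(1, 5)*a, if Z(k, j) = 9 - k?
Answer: -776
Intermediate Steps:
a = -97 (a = -97 + 0*(-157) = -97 + 0 = -97)
Z(1, 5)*a = (9 - 1*1)*(-97) = (9 - 1)*(-97) = 8*(-97) = -776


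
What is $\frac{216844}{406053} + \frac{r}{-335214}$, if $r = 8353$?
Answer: $\frac{7699709323}{15123850038} \approx 0.50911$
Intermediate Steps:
$\frac{216844}{406053} + \frac{r}{-335214} = \frac{216844}{406053} + \frac{8353}{-335214} = 216844 \cdot \frac{1}{406053} + 8353 \left(- \frac{1}{335214}\right) = \frac{216844}{406053} - \frac{8353}{335214} = \frac{7699709323}{15123850038}$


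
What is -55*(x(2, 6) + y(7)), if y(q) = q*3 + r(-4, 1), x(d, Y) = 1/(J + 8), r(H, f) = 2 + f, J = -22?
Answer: -18425/14 ≈ -1316.1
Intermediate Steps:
x(d, Y) = -1/14 (x(d, Y) = 1/(-22 + 8) = 1/(-14) = -1/14)
y(q) = 3 + 3*q (y(q) = q*3 + (2 + 1) = 3*q + 3 = 3 + 3*q)
-55*(x(2, 6) + y(7)) = -55*(-1/14 + (3 + 3*7)) = -55*(-1/14 + (3 + 21)) = -55*(-1/14 + 24) = -55*335/14 = -18425/14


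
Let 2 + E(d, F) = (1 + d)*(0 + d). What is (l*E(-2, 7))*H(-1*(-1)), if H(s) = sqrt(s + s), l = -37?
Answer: 0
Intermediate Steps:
E(d, F) = -2 + d*(1 + d) (E(d, F) = -2 + (1 + d)*(0 + d) = -2 + (1 + d)*d = -2 + d*(1 + d))
H(s) = sqrt(2)*sqrt(s) (H(s) = sqrt(2*s) = sqrt(2)*sqrt(s))
(l*E(-2, 7))*H(-1*(-1)) = (-37*(-2 - 2 + (-2)**2))*(sqrt(2)*sqrt(-1*(-1))) = (-37*(-2 - 2 + 4))*(sqrt(2)*sqrt(1)) = (-37*0)*(sqrt(2)*1) = 0*sqrt(2) = 0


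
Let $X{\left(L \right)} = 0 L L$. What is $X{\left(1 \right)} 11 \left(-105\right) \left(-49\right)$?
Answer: $0$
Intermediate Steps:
$X{\left(L \right)} = 0$ ($X{\left(L \right)} = 0 L = 0$)
$X{\left(1 \right)} 11 \left(-105\right) \left(-49\right) = 0 \cdot 11 \left(-105\right) \left(-49\right) = 0 \left(-105\right) \left(-49\right) = 0 \left(-49\right) = 0$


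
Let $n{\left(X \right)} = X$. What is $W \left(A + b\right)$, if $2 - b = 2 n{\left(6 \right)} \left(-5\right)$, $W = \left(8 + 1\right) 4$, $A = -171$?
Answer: $-3924$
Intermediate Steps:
$W = 36$ ($W = 9 \cdot 4 = 36$)
$b = 62$ ($b = 2 - 2 \cdot 6 \left(-5\right) = 2 - 12 \left(-5\right) = 2 - -60 = 2 + 60 = 62$)
$W \left(A + b\right) = 36 \left(-171 + 62\right) = 36 \left(-109\right) = -3924$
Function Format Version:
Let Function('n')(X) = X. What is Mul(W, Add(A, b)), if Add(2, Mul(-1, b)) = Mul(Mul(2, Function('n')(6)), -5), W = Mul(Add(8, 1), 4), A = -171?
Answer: -3924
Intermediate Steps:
W = 36 (W = Mul(9, 4) = 36)
b = 62 (b = Add(2, Mul(-1, Mul(Mul(2, 6), -5))) = Add(2, Mul(-1, Mul(12, -5))) = Add(2, Mul(-1, -60)) = Add(2, 60) = 62)
Mul(W, Add(A, b)) = Mul(36, Add(-171, 62)) = Mul(36, -109) = -3924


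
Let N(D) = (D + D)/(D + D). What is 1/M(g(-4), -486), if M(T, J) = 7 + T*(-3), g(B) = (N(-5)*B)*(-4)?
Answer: -1/41 ≈ -0.024390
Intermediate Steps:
N(D) = 1 (N(D) = (2*D)/((2*D)) = (2*D)*(1/(2*D)) = 1)
g(B) = -4*B (g(B) = (1*B)*(-4) = B*(-4) = -4*B)
M(T, J) = 7 - 3*T
1/M(g(-4), -486) = 1/(7 - (-12)*(-4)) = 1/(7 - 3*16) = 1/(7 - 48) = 1/(-41) = -1/41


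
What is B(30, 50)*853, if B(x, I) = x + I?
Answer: 68240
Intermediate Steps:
B(x, I) = I + x
B(30, 50)*853 = (50 + 30)*853 = 80*853 = 68240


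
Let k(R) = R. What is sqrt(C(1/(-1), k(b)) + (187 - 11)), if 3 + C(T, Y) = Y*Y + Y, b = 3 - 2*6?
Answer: 7*sqrt(5) ≈ 15.652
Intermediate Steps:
b = -9 (b = 3 - 12 = -9)
C(T, Y) = -3 + Y + Y**2 (C(T, Y) = -3 + (Y*Y + Y) = -3 + (Y**2 + Y) = -3 + (Y + Y**2) = -3 + Y + Y**2)
sqrt(C(1/(-1), k(b)) + (187 - 11)) = sqrt((-3 - 9 + (-9)**2) + (187 - 11)) = sqrt((-3 - 9 + 81) + 176) = sqrt(69 + 176) = sqrt(245) = 7*sqrt(5)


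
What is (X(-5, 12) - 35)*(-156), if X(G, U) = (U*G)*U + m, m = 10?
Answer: 116220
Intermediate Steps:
X(G, U) = 10 + G*U² (X(G, U) = (U*G)*U + 10 = (G*U)*U + 10 = G*U² + 10 = 10 + G*U²)
(X(-5, 12) - 35)*(-156) = ((10 - 5*12²) - 35)*(-156) = ((10 - 5*144) - 35)*(-156) = ((10 - 720) - 35)*(-156) = (-710 - 35)*(-156) = -745*(-156) = 116220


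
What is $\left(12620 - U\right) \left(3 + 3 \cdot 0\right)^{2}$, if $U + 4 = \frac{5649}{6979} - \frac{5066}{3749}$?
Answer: $\frac{424686773079}{3737753} \approx 1.1362 \cdot 10^{5}$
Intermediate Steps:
$U = - \frac{16976371}{3737753}$ ($U = -4 + \left(\frac{5649}{6979} - \frac{5066}{3749}\right) = -4 + \left(5649 \cdot \frac{1}{6979} - \frac{5066}{3749}\right) = -4 + \left(\frac{807}{997} - \frac{5066}{3749}\right) = -4 - \frac{2025359}{3737753} = - \frac{16976371}{3737753} \approx -4.5419$)
$\left(12620 - U\right) \left(3 + 3 \cdot 0\right)^{2} = \left(12620 - - \frac{16976371}{3737753}\right) \left(3 + 3 \cdot 0\right)^{2} = \left(12620 + \frac{16976371}{3737753}\right) \left(3 + 0\right)^{2} = \frac{47187419231 \cdot 3^{2}}{3737753} = \frac{47187419231}{3737753} \cdot 9 = \frac{424686773079}{3737753}$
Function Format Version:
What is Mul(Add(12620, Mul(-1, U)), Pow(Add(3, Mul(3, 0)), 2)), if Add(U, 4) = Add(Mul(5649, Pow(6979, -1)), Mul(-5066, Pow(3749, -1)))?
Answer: Rational(424686773079, 3737753) ≈ 1.1362e+5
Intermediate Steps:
U = Rational(-16976371, 3737753) (U = Add(-4, Add(Mul(5649, Pow(6979, -1)), Mul(-5066, Pow(3749, -1)))) = Add(-4, Add(Mul(5649, Rational(1, 6979)), Mul(-5066, Rational(1, 3749)))) = Add(-4, Add(Rational(807, 997), Rational(-5066, 3749))) = Add(-4, Rational(-2025359, 3737753)) = Rational(-16976371, 3737753) ≈ -4.5419)
Mul(Add(12620, Mul(-1, U)), Pow(Add(3, Mul(3, 0)), 2)) = Mul(Add(12620, Mul(-1, Rational(-16976371, 3737753))), Pow(Add(3, Mul(3, 0)), 2)) = Mul(Add(12620, Rational(16976371, 3737753)), Pow(Add(3, 0), 2)) = Mul(Rational(47187419231, 3737753), Pow(3, 2)) = Mul(Rational(47187419231, 3737753), 9) = Rational(424686773079, 3737753)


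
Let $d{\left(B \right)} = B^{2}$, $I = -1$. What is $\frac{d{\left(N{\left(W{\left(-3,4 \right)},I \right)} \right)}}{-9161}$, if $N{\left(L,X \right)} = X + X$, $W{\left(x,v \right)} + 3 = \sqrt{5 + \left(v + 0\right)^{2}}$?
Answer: $- \frac{4}{9161} \approx -0.00043663$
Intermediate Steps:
$W{\left(x,v \right)} = -3 + \sqrt{5 + v^{2}}$ ($W{\left(x,v \right)} = -3 + \sqrt{5 + \left(v + 0\right)^{2}} = -3 + \sqrt{5 + v^{2}}$)
$N{\left(L,X \right)} = 2 X$
$\frac{d{\left(N{\left(W{\left(-3,4 \right)},I \right)} \right)}}{-9161} = \frac{\left(2 \left(-1\right)\right)^{2}}{-9161} = \left(-2\right)^{2} \left(- \frac{1}{9161}\right) = 4 \left(- \frac{1}{9161}\right) = - \frac{4}{9161}$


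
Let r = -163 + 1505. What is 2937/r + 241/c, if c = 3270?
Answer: 225623/99735 ≈ 2.2622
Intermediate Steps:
r = 1342
2937/r + 241/c = 2937/1342 + 241/3270 = 2937*(1/1342) + 241*(1/3270) = 267/122 + 241/3270 = 225623/99735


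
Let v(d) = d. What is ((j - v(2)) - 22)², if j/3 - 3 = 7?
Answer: 36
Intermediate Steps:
j = 30 (j = 9 + 3*7 = 9 + 21 = 30)
((j - v(2)) - 22)² = ((30 - 1*2) - 22)² = ((30 - 2) - 22)² = (28 - 22)² = 6² = 36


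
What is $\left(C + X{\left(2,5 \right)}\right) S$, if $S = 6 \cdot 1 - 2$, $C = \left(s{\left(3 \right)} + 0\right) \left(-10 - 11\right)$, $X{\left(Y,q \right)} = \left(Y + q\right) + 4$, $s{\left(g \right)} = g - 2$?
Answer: $-40$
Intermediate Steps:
$s{\left(g \right)} = -2 + g$ ($s{\left(g \right)} = g - 2 = -2 + g$)
$X{\left(Y,q \right)} = 4 + Y + q$
$C = -21$ ($C = \left(\left(-2 + 3\right) + 0\right) \left(-10 - 11\right) = \left(1 + 0\right) \left(-21\right) = 1 \left(-21\right) = -21$)
$S = 4$ ($S = 6 - 2 = 4$)
$\left(C + X{\left(2,5 \right)}\right) S = \left(-21 + \left(4 + 2 + 5\right)\right) 4 = \left(-21 + 11\right) 4 = \left(-10\right) 4 = -40$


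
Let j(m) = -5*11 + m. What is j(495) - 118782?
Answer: -118342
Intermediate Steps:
j(m) = -55 + m
j(495) - 118782 = (-55 + 495) - 118782 = 440 - 118782 = -118342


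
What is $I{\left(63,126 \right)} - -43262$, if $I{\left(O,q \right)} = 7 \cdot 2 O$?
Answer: $44144$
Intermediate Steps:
$I{\left(O,q \right)} = 14 O$
$I{\left(63,126 \right)} - -43262 = 14 \cdot 63 - -43262 = 882 + 43262 = 44144$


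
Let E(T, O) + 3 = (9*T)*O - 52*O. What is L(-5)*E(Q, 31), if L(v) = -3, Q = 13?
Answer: -6036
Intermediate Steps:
E(T, O) = -3 - 52*O + 9*O*T (E(T, O) = -3 + ((9*T)*O - 52*O) = -3 + (9*O*T - 52*O) = -3 + (-52*O + 9*O*T) = -3 - 52*O + 9*O*T)
L(-5)*E(Q, 31) = -3*(-3 - 52*31 + 9*31*13) = -3*(-3 - 1612 + 3627) = -3*2012 = -6036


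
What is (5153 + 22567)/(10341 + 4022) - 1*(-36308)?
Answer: 521519524/14363 ≈ 36310.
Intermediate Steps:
(5153 + 22567)/(10341 + 4022) - 1*(-36308) = 27720/14363 + 36308 = 521519524/14363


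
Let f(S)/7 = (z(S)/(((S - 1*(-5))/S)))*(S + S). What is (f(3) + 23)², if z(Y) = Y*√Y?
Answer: 115627/16 + 4347*√3/2 ≈ 10991.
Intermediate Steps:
z(Y) = Y^(3/2)
f(S) = 14*S^(7/2)/(5 + S) (f(S) = 7*((S^(3/2)/(((S - 1*(-5))/S)))*(S + S)) = 7*((S^(3/2)/(((S + 5)/S)))*(2*S)) = 7*((S^(3/2)/(((5 + S)/S)))*(2*S)) = 7*((S^(3/2)*(S/(5 + S)))*(2*S)) = 7*((S^(5/2)/(5 + S))*(2*S)) = 7*(2*S^(7/2)/(5 + S)) = 14*S^(7/2)/(5 + S))
(f(3) + 23)² = (14*3^(7/2)/(5 + 3) + 23)² = (14*(27*√3)/8 + 23)² = (14*(27*√3)*(⅛) + 23)² = (189*√3/4 + 23)² = (23 + 189*√3/4)²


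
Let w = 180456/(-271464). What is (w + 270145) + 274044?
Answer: 6155314260/11311 ≈ 5.4419e+5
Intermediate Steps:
w = -7519/11311 (w = 180456*(-1/271464) = -7519/11311 ≈ -0.66475)
(w + 270145) + 274044 = (-7519/11311 + 270145) + 274044 = 3055602576/11311 + 274044 = 6155314260/11311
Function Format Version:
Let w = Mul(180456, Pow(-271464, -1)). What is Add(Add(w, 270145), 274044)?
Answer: Rational(6155314260, 11311) ≈ 5.4419e+5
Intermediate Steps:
w = Rational(-7519, 11311) (w = Mul(180456, Rational(-1, 271464)) = Rational(-7519, 11311) ≈ -0.66475)
Add(Add(w, 270145), 274044) = Add(Add(Rational(-7519, 11311), 270145), 274044) = Add(Rational(3055602576, 11311), 274044) = Rational(6155314260, 11311)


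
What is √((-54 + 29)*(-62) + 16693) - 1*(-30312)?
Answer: 30312 + 3*√2027 ≈ 30447.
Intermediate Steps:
√((-54 + 29)*(-62) + 16693) - 1*(-30312) = √(-25*(-62) + 16693) + 30312 = √(1550 + 16693) + 30312 = √18243 + 30312 = 3*√2027 + 30312 = 30312 + 3*√2027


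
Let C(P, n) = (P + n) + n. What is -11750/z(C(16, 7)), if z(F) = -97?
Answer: 11750/97 ≈ 121.13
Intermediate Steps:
C(P, n) = P + 2*n
-11750/z(C(16, 7)) = -11750/(-97) = -11750*(-1/97) = 11750/97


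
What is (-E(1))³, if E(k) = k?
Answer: -1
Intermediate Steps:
(-E(1))³ = (-1*1)³ = (-1)³ = -1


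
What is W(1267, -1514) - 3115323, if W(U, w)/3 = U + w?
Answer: -3116064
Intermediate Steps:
W(U, w) = 3*U + 3*w (W(U, w) = 3*(U + w) = 3*U + 3*w)
W(1267, -1514) - 3115323 = (3*1267 + 3*(-1514)) - 3115323 = (3801 - 4542) - 3115323 = -741 - 3115323 = -3116064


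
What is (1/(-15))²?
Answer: 1/225 ≈ 0.0044444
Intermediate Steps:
(1/(-15))² = (-1/15)² = 1/225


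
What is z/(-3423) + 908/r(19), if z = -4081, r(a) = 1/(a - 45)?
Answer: -11543729/489 ≈ -23607.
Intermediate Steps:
r(a) = 1/(-45 + a)
z/(-3423) + 908/r(19) = -4081/(-3423) + 908/(1/(-45 + 19)) = -4081*(-1/3423) + 908/(1/(-26)) = 583/489 + 908/(-1/26) = 583/489 + 908*(-26) = 583/489 - 23608 = -11543729/489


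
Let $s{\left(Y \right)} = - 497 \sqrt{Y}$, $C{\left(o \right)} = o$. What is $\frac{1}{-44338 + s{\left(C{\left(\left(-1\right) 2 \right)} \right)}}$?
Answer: $\frac{i}{7 \left(- 6334 i + 71 \sqrt{2}\right)} \approx -2.2548 \cdot 10^{-5} + 3.5745 \cdot 10^{-7} i$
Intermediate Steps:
$\frac{1}{-44338 + s{\left(C{\left(\left(-1\right) 2 \right)} \right)}} = \frac{1}{-44338 - 497 \sqrt{\left(-1\right) 2}} = \frac{1}{-44338 - 497 \sqrt{-2}} = \frac{1}{-44338 - 497 i \sqrt{2}}$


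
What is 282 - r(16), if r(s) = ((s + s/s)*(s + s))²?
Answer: -295654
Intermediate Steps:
r(s) = 4*s²*(1 + s)² (r(s) = ((s + 1)*(2*s))² = ((1 + s)*(2*s))² = (2*s*(1 + s))² = 4*s²*(1 + s)²)
282 - r(16) = 282 - 4*16²*(1 + 16)² = 282 - 4*256*17² = 282 - 4*256*289 = 282 - 1*295936 = 282 - 295936 = -295654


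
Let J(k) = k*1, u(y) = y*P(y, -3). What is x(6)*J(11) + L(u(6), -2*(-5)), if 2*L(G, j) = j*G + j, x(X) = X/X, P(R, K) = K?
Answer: -74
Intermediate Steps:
x(X) = 1
u(y) = -3*y (u(y) = y*(-3) = -3*y)
J(k) = k
L(G, j) = j/2 + G*j/2 (L(G, j) = (j*G + j)/2 = (G*j + j)/2 = (j + G*j)/2 = j/2 + G*j/2)
x(6)*J(11) + L(u(6), -2*(-5)) = 1*11 + (-2*(-5))*(1 - 3*6)/2 = 11 + (½)*10*(1 - 18) = 11 + (½)*10*(-17) = 11 - 85 = -74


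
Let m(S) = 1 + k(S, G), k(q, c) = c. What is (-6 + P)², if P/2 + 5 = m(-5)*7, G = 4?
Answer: 2916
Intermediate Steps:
m(S) = 5 (m(S) = 1 + 4 = 5)
P = 60 (P = -10 + 2*(5*7) = -10 + 2*35 = -10 + 70 = 60)
(-6 + P)² = (-6 + 60)² = 54² = 2916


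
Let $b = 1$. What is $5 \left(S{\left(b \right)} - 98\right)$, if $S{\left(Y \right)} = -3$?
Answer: $-505$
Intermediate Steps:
$5 \left(S{\left(b \right)} - 98\right) = 5 \left(-3 - 98\right) = 5 \left(-101\right) = -505$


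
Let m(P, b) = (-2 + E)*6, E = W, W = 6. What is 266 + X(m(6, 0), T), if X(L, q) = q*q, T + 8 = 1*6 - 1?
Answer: 275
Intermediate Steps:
E = 6
m(P, b) = 24 (m(P, b) = (-2 + 6)*6 = 4*6 = 24)
T = -3 (T = -8 + (1*6 - 1) = -8 + (6 - 1) = -8 + 5 = -3)
X(L, q) = q**2
266 + X(m(6, 0), T) = 266 + (-3)**2 = 266 + 9 = 275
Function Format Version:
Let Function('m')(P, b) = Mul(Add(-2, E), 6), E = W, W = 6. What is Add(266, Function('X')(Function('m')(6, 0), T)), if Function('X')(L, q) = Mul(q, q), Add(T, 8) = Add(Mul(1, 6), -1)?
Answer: 275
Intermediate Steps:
E = 6
Function('m')(P, b) = 24 (Function('m')(P, b) = Mul(Add(-2, 6), 6) = Mul(4, 6) = 24)
T = -3 (T = Add(-8, Add(Mul(1, 6), -1)) = Add(-8, Add(6, -1)) = Add(-8, 5) = -3)
Function('X')(L, q) = Pow(q, 2)
Add(266, Function('X')(Function('m')(6, 0), T)) = Add(266, Pow(-3, 2)) = Add(266, 9) = 275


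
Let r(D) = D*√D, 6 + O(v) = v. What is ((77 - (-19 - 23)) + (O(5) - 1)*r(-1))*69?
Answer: 8211 + 138*I ≈ 8211.0 + 138.0*I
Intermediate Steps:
O(v) = -6 + v
r(D) = D^(3/2)
((77 - (-19 - 23)) + (O(5) - 1)*r(-1))*69 = ((77 - (-19 - 23)) + ((-6 + 5) - 1)*(-1)^(3/2))*69 = ((77 - 1*(-42)) + (-1 - 1)*(-I))*69 = ((77 + 42) - (-2)*I)*69 = (119 + 2*I)*69 = 8211 + 138*I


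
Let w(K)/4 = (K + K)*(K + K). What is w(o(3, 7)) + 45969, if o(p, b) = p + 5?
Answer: 46993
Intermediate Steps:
o(p, b) = 5 + p
w(K) = 16*K² (w(K) = 4*((K + K)*(K + K)) = 4*((2*K)*(2*K)) = 4*(4*K²) = 16*K²)
w(o(3, 7)) + 45969 = 16*(5 + 3)² + 45969 = 16*8² + 45969 = 16*64 + 45969 = 1024 + 45969 = 46993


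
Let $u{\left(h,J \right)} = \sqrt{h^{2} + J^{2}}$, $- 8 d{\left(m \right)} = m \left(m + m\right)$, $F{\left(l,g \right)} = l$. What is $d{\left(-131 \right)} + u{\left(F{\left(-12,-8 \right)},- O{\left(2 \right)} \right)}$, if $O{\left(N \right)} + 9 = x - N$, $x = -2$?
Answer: $- \frac{17161}{4} + \sqrt{313} \approx -4272.6$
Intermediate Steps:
$O{\left(N \right)} = -11 - N$ ($O{\left(N \right)} = -9 - \left(2 + N\right) = -11 - N$)
$d{\left(m \right)} = - \frac{m^{2}}{4}$ ($d{\left(m \right)} = - \frac{m \left(m + m\right)}{8} = - \frac{m 2 m}{8} = - \frac{2 m^{2}}{8} = - \frac{m^{2}}{4}$)
$u{\left(h,J \right)} = \sqrt{J^{2} + h^{2}}$
$d{\left(-131 \right)} + u{\left(F{\left(-12,-8 \right)},- O{\left(2 \right)} \right)} = - \frac{\left(-131\right)^{2}}{4} + \sqrt{\left(- (-11 - 2)\right)^{2} + \left(-12\right)^{2}} = \left(- \frac{1}{4}\right) 17161 + \sqrt{\left(- (-11 - 2)\right)^{2} + 144} = - \frac{17161}{4} + \sqrt{\left(\left(-1\right) \left(-13\right)\right)^{2} + 144} = - \frac{17161}{4} + \sqrt{13^{2} + 144} = - \frac{17161}{4} + \sqrt{169 + 144} = - \frac{17161}{4} + \sqrt{313}$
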